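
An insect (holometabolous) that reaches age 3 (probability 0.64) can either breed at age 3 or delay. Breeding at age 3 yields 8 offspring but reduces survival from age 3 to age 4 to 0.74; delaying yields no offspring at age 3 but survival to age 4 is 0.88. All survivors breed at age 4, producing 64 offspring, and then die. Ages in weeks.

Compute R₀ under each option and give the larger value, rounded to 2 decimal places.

breed at age 3: R₀ = 0.64 × (8 + 0.74 × 64) = 0.64 × 55.3600 = 35.4304
delay to age 4: R₀ = 0.64 × (0.88 × 64) = 0.64 × 56.3200 = 36.0448
Higher: delay to age 4 (36.0448).

36.04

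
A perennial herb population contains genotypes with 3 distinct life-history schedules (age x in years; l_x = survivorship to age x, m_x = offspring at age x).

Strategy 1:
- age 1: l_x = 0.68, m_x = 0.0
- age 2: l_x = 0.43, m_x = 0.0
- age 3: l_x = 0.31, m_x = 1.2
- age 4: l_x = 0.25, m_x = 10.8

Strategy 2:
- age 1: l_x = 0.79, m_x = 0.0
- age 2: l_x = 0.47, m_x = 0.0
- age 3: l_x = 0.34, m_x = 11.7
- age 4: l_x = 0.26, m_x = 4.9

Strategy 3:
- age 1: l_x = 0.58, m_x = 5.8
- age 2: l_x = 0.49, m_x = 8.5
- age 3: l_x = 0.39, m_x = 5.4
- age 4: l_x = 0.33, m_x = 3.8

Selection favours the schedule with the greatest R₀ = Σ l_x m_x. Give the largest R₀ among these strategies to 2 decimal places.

10.89

Strategy 1: R₀ = 0.68×0.0 + 0.43×0.0 + 0.31×1.2 + 0.25×10.8 = 3.0720
Strategy 2: R₀ = 0.79×0.0 + 0.47×0.0 + 0.34×11.7 + 0.26×4.9 = 5.2520
Strategy 3: R₀ = 0.58×5.8 + 0.49×8.5 + 0.39×5.4 + 0.33×3.8 = 10.8890
Highest R₀: strategy 3 with 10.8890.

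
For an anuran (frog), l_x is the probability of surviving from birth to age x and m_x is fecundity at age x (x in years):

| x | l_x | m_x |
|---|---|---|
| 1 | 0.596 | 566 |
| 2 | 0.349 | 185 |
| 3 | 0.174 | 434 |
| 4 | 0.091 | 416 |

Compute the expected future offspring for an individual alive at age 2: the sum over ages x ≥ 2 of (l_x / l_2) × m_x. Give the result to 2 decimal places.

509.85

l_2 = 0.349. Conditional survival from age 2 to x is l_x / l_2.
  x=2: (0.349/0.349) × 185 = 185.0000
  x=3: (0.174/0.349) × 434 = 216.3782
  x=4: (0.091/0.349) × 416 = 108.4699
Sum = 185.0000 + 216.3782 + 108.4699 = 509.8481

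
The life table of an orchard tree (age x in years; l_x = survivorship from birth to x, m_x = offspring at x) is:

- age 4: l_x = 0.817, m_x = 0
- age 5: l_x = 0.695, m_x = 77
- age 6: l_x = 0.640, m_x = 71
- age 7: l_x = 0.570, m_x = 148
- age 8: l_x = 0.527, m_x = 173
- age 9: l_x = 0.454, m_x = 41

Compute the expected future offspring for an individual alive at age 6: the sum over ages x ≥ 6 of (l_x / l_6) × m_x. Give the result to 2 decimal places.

l_6 = 0.640. Conditional survival from age 6 to x is l_x / l_6.
  x=6: (0.640/0.640) × 71 = 71.0000
  x=7: (0.570/0.640) × 148 = 131.8125
  x=8: (0.527/0.640) × 173 = 142.4547
  x=9: (0.454/0.640) × 41 = 29.0844
Sum = 71.0000 + 131.8125 + 142.4547 + 29.0844 = 374.3516

374.35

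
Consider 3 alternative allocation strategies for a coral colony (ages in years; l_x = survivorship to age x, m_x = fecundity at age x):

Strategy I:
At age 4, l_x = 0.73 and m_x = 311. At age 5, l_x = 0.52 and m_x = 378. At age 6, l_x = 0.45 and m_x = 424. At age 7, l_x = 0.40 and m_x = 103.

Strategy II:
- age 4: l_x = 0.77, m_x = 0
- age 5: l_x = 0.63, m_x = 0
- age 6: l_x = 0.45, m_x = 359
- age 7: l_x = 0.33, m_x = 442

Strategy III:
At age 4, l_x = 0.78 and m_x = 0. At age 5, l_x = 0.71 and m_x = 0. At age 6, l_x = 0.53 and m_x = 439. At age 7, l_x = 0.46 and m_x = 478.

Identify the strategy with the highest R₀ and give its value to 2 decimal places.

Strategy I: R₀ = 0.73×311 + 0.52×378 + 0.45×424 + 0.40×103 = 655.5900
Strategy II: R₀ = 0.77×0 + 0.63×0 + 0.45×359 + 0.33×442 = 307.4100
Strategy III: R₀ = 0.78×0 + 0.71×0 + 0.53×439 + 0.46×478 = 452.5500
Highest R₀: strategy I with 655.5900.

655.59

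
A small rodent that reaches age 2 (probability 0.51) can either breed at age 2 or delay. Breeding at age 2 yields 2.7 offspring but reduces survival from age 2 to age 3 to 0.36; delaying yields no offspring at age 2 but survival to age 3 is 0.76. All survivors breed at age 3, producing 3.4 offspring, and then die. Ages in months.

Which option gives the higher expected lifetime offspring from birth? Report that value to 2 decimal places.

2.00

breed at age 2: R₀ = 0.51 × (2.7 + 0.36 × 3.4) = 0.51 × 3.9240 = 2.0012
delay to age 3: R₀ = 0.51 × (0.76 × 3.4) = 0.51 × 2.5840 = 1.3178
Higher: breed at age 2 (2.0012).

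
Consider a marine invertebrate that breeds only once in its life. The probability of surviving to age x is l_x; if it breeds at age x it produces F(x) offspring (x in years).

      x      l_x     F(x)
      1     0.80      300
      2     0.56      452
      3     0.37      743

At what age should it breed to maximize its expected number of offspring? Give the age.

3

Expected offspring if breeding at age x = l_x × F(x):
  age 1: 0.80 × 300 = 240.000
  age 2: 0.56 × 452 = 253.120
  age 3: 0.37 × 743 = 274.910
Maximum at age 3 (274.910).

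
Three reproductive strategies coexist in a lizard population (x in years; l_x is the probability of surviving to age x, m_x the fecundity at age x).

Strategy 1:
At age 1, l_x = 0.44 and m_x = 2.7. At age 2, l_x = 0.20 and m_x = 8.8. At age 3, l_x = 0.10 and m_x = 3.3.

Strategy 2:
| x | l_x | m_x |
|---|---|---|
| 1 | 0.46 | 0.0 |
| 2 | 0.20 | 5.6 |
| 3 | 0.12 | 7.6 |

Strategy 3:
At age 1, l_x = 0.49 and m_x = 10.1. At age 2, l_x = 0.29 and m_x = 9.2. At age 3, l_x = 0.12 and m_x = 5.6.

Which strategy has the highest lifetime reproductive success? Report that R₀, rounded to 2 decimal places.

8.29

Strategy 1: R₀ = 0.44×2.7 + 0.20×8.8 + 0.10×3.3 = 3.2780
Strategy 2: R₀ = 0.46×0.0 + 0.20×5.6 + 0.12×7.6 = 2.0320
Strategy 3: R₀ = 0.49×10.1 + 0.29×9.2 + 0.12×5.6 = 8.2890
Highest R₀: strategy 3 with 8.2890.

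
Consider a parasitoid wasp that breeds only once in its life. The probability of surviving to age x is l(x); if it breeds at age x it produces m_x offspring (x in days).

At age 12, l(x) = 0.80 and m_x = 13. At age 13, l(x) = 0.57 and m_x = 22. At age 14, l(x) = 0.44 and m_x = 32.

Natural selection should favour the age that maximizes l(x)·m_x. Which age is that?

Expected offspring if breeding at age x = l(x) × m_x:
  age 12: 0.80 × 13 = 10.400
  age 13: 0.57 × 22 = 12.540
  age 14: 0.44 × 32 = 14.080
Maximum at age 14 (14.080).

14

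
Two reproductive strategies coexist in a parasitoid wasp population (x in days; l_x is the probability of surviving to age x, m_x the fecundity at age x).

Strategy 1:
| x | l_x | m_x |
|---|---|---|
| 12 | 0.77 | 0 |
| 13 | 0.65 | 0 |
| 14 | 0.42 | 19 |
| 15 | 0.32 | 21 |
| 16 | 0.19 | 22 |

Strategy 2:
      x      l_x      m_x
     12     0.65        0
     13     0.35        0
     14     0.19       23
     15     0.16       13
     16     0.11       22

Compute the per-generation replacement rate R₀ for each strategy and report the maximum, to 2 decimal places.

Strategy 1: R₀ = 0.77×0 + 0.65×0 + 0.42×19 + 0.32×21 + 0.19×22 = 18.8800
Strategy 2: R₀ = 0.65×0 + 0.35×0 + 0.19×23 + 0.16×13 + 0.11×22 = 8.8700
Highest R₀: strategy 1 with 18.8800.

18.88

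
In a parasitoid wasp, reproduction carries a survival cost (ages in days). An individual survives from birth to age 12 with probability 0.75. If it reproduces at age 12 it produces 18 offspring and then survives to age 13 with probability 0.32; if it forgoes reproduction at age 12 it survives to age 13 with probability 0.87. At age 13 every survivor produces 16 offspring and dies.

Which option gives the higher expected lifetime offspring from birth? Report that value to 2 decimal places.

breed at age 12: R₀ = 0.75 × (18 + 0.32 × 16) = 0.75 × 23.1200 = 17.3400
delay to age 13: R₀ = 0.75 × (0.87 × 16) = 0.75 × 13.9200 = 10.4400
Higher: breed at age 12 (17.3400).

17.34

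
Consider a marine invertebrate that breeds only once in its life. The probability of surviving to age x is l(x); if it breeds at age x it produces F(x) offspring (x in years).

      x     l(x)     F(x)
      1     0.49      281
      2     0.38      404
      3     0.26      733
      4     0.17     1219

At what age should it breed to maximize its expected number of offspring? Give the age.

4

Expected offspring if breeding at age x = l(x) × F(x):
  age 1: 0.49 × 281 = 137.690
  age 2: 0.38 × 404 = 153.520
  age 3: 0.26 × 733 = 190.580
  age 4: 0.17 × 1219 = 207.230
Maximum at age 4 (207.230).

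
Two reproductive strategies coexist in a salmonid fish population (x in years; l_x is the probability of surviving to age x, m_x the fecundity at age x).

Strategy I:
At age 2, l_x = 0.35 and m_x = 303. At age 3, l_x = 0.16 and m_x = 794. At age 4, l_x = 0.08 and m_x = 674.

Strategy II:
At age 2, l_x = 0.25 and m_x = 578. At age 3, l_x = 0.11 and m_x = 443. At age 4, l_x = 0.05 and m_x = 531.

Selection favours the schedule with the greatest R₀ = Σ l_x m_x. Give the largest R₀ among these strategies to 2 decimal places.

Strategy I: R₀ = 0.35×303 + 0.16×794 + 0.08×674 = 287.0100
Strategy II: R₀ = 0.25×578 + 0.11×443 + 0.05×531 = 219.7800
Highest R₀: strategy I with 287.0100.

287.01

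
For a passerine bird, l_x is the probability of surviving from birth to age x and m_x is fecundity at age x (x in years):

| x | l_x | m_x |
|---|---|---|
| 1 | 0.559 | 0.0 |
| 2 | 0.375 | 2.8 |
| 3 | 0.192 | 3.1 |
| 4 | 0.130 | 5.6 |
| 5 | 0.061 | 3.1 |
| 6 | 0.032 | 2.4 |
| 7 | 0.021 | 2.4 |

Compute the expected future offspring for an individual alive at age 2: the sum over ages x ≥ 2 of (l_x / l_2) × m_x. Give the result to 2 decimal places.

l_2 = 0.375. Conditional survival from age 2 to x is l_x / l_2.
  x=2: (0.375/0.375) × 2.8 = 2.8000
  x=3: (0.192/0.375) × 3.1 = 1.5872
  x=4: (0.130/0.375) × 5.6 = 1.9413
  x=5: (0.061/0.375) × 3.1 = 0.5043
  x=6: (0.032/0.375) × 2.4 = 0.2048
  x=7: (0.021/0.375) × 2.4 = 0.1344
Sum = 2.8000 + 1.5872 + 1.9413 + 0.5043 + 0.2048 + 0.1344 = 7.1720

7.17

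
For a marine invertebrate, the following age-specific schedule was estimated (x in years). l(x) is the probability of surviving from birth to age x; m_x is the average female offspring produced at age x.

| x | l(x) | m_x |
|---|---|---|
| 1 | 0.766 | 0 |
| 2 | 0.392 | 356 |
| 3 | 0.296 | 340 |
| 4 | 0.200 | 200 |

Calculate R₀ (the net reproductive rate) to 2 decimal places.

R₀ = Σ l(x) m_x:
  age 1: 0.766 × 0 = 0.0000
  age 2: 0.392 × 356 = 139.5520
  age 3: 0.296 × 340 = 100.6400
  age 4: 0.200 × 200 = 40.0000
R₀ = 0.0000 + 139.5520 + 100.6400 + 40.0000 = 280.1920

280.19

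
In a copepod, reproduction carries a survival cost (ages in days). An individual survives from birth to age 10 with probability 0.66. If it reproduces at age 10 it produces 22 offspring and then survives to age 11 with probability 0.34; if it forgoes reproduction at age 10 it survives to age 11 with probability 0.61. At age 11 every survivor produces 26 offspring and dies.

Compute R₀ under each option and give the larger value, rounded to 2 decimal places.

breed at age 10: R₀ = 0.66 × (22 + 0.34 × 26) = 0.66 × 30.8400 = 20.3544
delay to age 11: R₀ = 0.66 × (0.61 × 26) = 0.66 × 15.8600 = 10.4676
Higher: breed at age 10 (20.3544).

20.35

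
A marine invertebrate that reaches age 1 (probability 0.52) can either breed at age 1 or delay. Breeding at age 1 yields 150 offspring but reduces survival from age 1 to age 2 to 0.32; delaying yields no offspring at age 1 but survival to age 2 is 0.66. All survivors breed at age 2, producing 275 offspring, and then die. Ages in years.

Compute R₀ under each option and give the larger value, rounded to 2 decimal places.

123.76

breed at age 1: R₀ = 0.52 × (150 + 0.32 × 275) = 0.52 × 238.0000 = 123.7600
delay to age 2: R₀ = 0.52 × (0.66 × 275) = 0.52 × 181.5000 = 94.3800
Higher: breed at age 1 (123.7600).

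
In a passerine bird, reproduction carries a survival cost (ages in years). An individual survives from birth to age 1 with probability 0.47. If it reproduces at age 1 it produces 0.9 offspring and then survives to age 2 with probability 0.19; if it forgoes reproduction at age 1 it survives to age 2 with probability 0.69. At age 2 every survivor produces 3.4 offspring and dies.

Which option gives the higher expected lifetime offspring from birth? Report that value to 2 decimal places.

1.10

breed at age 1: R₀ = 0.47 × (0.9 + 0.19 × 3.4) = 0.47 × 1.5460 = 0.7266
delay to age 2: R₀ = 0.47 × (0.69 × 3.4) = 0.47 × 2.3460 = 1.1026
Higher: delay to age 2 (1.1026).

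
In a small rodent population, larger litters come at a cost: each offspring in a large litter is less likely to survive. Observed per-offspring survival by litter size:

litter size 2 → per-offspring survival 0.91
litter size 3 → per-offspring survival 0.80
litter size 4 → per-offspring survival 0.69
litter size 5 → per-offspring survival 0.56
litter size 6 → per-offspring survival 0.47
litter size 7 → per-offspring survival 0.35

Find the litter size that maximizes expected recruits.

Expected recruits = c × s(c):
  c=2: 2 × 0.91 = 1.820
  c=3: 3 × 0.80 = 2.400
  c=4: 4 × 0.69 = 2.760
  c=5: 5 × 0.56 = 2.800
  c=6: 6 × 0.47 = 2.820
  c=7: 7 × 0.35 = 2.450
Maximum at c = 6 (2.820 recruits).

6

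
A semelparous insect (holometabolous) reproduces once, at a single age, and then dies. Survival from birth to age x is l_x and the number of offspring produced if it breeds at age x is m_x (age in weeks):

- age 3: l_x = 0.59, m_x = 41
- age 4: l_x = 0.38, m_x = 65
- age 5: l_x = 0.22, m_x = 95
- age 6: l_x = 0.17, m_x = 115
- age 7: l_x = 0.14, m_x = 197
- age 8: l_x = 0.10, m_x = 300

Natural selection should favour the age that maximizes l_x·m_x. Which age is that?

Expected offspring if breeding at age x = l_x × m_x:
  age 3: 0.59 × 41 = 24.190
  age 4: 0.38 × 65 = 24.700
  age 5: 0.22 × 95 = 20.900
  age 6: 0.17 × 115 = 19.550
  age 7: 0.14 × 197 = 27.580
  age 8: 0.10 × 300 = 30.000
Maximum at age 8 (30.000).

8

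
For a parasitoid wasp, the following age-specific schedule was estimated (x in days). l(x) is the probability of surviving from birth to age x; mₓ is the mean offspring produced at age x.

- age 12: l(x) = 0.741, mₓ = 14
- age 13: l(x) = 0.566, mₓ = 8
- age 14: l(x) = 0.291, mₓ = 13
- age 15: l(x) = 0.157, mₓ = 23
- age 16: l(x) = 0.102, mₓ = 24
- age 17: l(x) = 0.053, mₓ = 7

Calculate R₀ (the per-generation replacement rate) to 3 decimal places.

25.115

R₀ = Σ l(x) mₓ:
  age 12: 0.741 × 14 = 10.3740
  age 13: 0.566 × 8 = 4.5280
  age 14: 0.291 × 13 = 3.7830
  age 15: 0.157 × 23 = 3.6110
  age 16: 0.102 × 24 = 2.4480
  age 17: 0.053 × 7 = 0.3710
R₀ = 10.3740 + 4.5280 + 3.7830 + 3.6110 + 2.4480 + 0.3710 = 25.1150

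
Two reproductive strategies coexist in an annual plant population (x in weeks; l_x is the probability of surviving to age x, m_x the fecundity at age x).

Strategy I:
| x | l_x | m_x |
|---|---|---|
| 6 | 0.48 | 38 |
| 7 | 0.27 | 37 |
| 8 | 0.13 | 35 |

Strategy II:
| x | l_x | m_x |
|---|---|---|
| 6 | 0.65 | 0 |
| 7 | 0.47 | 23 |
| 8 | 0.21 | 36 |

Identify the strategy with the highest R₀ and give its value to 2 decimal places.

32.78

Strategy I: R₀ = 0.48×38 + 0.27×37 + 0.13×35 = 32.7800
Strategy II: R₀ = 0.65×0 + 0.47×23 + 0.21×36 = 18.3700
Highest R₀: strategy I with 32.7800.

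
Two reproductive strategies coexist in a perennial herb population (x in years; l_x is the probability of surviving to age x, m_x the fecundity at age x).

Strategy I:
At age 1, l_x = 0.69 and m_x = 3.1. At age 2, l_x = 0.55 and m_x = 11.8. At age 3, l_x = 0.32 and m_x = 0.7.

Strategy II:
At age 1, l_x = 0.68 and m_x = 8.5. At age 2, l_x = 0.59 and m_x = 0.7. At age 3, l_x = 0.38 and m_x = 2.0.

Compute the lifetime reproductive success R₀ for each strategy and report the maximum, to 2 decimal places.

8.85

Strategy I: R₀ = 0.69×3.1 + 0.55×11.8 + 0.32×0.7 = 8.8530
Strategy II: R₀ = 0.68×8.5 + 0.59×0.7 + 0.38×2.0 = 6.9530
Highest R₀: strategy I with 8.8530.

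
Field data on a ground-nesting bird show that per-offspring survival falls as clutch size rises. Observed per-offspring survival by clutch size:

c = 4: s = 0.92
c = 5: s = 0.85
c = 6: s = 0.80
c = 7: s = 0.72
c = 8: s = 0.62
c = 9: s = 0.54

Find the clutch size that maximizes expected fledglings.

Expected fledglings = c × s(c):
  c=4: 4 × 0.92 = 3.680
  c=5: 5 × 0.85 = 4.250
  c=6: 6 × 0.80 = 4.800
  c=7: 7 × 0.72 = 5.040
  c=8: 8 × 0.62 = 4.960
  c=9: 9 × 0.54 = 4.860
Maximum at c = 7 (5.040 fledglings).

7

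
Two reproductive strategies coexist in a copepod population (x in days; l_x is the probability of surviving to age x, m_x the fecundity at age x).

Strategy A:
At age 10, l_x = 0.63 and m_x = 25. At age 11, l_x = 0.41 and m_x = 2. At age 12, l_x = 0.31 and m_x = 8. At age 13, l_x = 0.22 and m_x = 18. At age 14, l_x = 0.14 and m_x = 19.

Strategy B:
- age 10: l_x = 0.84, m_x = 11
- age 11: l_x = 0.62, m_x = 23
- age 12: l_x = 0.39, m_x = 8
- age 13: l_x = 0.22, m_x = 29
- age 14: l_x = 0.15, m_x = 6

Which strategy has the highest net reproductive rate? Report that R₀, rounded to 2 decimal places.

33.90

Strategy A: R₀ = 0.63×25 + 0.41×2 + 0.31×8 + 0.22×18 + 0.14×19 = 25.6700
Strategy B: R₀ = 0.84×11 + 0.62×23 + 0.39×8 + 0.22×29 + 0.15×6 = 33.9000
Highest R₀: strategy B with 33.9000.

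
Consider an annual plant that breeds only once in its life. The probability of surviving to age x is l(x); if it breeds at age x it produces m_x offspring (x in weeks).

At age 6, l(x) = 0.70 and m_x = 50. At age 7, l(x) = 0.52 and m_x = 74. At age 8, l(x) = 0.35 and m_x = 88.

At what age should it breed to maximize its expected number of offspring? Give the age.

Expected offspring if breeding at age x = l(x) × m_x:
  age 6: 0.70 × 50 = 35.000
  age 7: 0.52 × 74 = 38.480
  age 8: 0.35 × 88 = 30.800
Maximum at age 7 (38.480).

7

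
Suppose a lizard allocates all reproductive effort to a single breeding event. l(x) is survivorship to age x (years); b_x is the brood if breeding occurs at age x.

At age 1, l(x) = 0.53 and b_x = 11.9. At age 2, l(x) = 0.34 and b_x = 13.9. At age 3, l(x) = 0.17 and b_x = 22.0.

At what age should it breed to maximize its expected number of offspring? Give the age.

Expected offspring if breeding at age x = l(x) × b_x:
  age 1: 0.53 × 11.9 = 6.307
  age 2: 0.34 × 13.9 = 4.726
  age 3: 0.17 × 22.0 = 3.740
Maximum at age 1 (6.307).

1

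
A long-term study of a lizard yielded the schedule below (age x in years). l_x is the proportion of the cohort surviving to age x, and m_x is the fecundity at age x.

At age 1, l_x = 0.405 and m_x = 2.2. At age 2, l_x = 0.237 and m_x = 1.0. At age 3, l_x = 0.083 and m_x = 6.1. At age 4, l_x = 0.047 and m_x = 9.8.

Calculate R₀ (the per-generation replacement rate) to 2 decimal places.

R₀ = Σ l_x m_x:
  age 1: 0.405 × 2.2 = 0.8910
  age 2: 0.237 × 1.0 = 0.2370
  age 3: 0.083 × 6.1 = 0.5063
  age 4: 0.047 × 9.8 = 0.4606
R₀ = 0.8910 + 0.2370 + 0.5063 + 0.4606 = 2.0949

2.09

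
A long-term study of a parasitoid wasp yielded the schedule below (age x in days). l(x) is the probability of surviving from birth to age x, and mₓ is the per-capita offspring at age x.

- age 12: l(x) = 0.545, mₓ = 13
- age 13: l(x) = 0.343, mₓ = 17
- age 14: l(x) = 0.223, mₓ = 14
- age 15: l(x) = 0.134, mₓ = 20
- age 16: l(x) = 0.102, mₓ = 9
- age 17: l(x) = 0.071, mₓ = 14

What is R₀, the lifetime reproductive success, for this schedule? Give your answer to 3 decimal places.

R₀ = Σ l(x) mₓ:
  age 12: 0.545 × 13 = 7.0850
  age 13: 0.343 × 17 = 5.8310
  age 14: 0.223 × 14 = 3.1220
  age 15: 0.134 × 20 = 2.6800
  age 16: 0.102 × 9 = 0.9180
  age 17: 0.071 × 14 = 0.9940
R₀ = 7.0850 + 5.8310 + 3.1220 + 2.6800 + 0.9180 + 0.9940 = 20.6300

20.630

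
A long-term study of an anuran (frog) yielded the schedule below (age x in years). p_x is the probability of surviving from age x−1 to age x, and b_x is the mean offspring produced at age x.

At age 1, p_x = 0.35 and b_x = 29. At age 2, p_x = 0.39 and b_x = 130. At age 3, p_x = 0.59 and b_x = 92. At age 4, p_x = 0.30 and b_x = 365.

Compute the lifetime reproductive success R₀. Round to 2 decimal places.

Survivorship from birth: l_x = p_1·p_2·…·p_x.
  l_1 = 0.35000
  l_2 = 0.13650
  l_3 = 0.08053
  l_4 = 0.02416
R₀ = Σ l_x b_x:
  age 1: 0.35000 × 29 = 10.1500
  age 2: 0.13650 × 130 = 17.7450
  age 3: 0.08053 × 92 = 7.4088
  age 4: 0.02416 × 365 = 8.8184
R₀ = 10.1500 + 17.7450 + 7.4088 + 8.8184 = 44.1222

44.12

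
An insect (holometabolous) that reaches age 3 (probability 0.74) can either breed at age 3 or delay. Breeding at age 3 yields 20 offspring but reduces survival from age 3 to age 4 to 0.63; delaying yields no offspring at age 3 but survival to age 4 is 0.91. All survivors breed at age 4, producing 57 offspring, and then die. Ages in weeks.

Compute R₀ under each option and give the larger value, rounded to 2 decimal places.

41.37

breed at age 3: R₀ = 0.74 × (20 + 0.63 × 57) = 0.74 × 55.9100 = 41.3734
delay to age 4: R₀ = 0.74 × (0.91 × 57) = 0.74 × 51.8700 = 38.3838
Higher: breed at age 3 (41.3734).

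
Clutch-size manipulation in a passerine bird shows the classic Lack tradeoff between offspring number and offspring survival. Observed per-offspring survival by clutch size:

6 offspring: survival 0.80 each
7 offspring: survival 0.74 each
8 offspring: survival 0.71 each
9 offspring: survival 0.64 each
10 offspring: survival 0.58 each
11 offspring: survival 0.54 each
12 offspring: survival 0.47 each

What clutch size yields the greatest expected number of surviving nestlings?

Expected surviving nestlings = c × s(c):
  c=6: 6 × 0.80 = 4.800
  c=7: 7 × 0.74 = 5.180
  c=8: 8 × 0.71 = 5.680
  c=9: 9 × 0.64 = 5.760
  c=10: 10 × 0.58 = 5.800
  c=11: 11 × 0.54 = 5.940
  c=12: 12 × 0.47 = 5.640
Maximum at c = 11 (5.940 surviving nestlings).

11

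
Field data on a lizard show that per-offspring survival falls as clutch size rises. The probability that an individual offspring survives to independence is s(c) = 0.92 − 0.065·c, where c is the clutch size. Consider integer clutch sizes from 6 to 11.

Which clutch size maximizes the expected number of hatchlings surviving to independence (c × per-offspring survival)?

Expected hatchlings surviving to independence = c × s(c):
  c=6: 6 × 0.530 = 3.180
  c=7: 7 × 0.465 = 3.255
  c=8: 8 × 0.400 = 3.200
  c=9: 9 × 0.335 = 3.015
  c=10: 10 × 0.270 = 2.700
  c=11: 11 × 0.205 = 2.255
Maximum at c = 7 (3.255 hatchlings surviving to independence).

7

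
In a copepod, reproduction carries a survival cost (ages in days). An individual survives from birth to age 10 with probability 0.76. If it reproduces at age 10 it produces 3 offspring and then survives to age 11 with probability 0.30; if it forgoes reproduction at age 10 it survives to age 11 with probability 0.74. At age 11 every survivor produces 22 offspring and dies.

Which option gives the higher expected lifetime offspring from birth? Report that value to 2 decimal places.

breed at age 10: R₀ = 0.76 × (3 + 0.30 × 22) = 0.76 × 9.6000 = 7.2960
delay to age 11: R₀ = 0.76 × (0.74 × 22) = 0.76 × 16.2800 = 12.3728
Higher: delay to age 11 (12.3728).

12.37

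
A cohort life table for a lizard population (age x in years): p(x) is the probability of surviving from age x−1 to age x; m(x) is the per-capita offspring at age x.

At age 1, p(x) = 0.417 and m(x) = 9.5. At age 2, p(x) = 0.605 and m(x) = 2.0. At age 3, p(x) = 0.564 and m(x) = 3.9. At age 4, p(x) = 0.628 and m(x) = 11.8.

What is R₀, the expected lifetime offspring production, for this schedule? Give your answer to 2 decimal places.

6.08

Survivorship from birth: l_x = p_1·p_2·…·p_x.
  l_1 = 0.41700
  l_2 = 0.25228
  l_3 = 0.14229
  l_4 = 0.08936
R₀ = Σ l_x m(x):
  age 1: 0.41700 × 9.5 = 3.9615
  age 2: 0.25228 × 2.0 = 0.5046
  age 3: 0.14229 × 3.9 = 0.5549
  age 4: 0.08936 × 11.8 = 1.0544
R₀ = 3.9615 + 0.5046 + 0.5549 + 1.0544 = 6.0754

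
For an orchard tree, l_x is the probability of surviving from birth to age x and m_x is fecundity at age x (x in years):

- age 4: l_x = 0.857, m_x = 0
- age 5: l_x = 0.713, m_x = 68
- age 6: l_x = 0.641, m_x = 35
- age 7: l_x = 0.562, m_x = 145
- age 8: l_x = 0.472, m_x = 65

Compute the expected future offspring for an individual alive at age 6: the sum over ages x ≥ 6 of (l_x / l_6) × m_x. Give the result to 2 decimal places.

l_6 = 0.641. Conditional survival from age 6 to x is l_x / l_6.
  x=6: (0.641/0.641) × 35 = 35.0000
  x=7: (0.562/0.641) × 145 = 127.1295
  x=8: (0.472/0.641) × 65 = 47.8627
Sum = 35.0000 + 127.1295 + 47.8627 = 209.9922

209.99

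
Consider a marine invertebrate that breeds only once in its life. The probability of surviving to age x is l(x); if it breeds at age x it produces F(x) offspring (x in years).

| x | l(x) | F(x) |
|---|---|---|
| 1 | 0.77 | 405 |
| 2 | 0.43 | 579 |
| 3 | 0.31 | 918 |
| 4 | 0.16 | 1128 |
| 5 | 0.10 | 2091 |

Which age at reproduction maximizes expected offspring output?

Expected offspring if breeding at age x = l(x) × F(x):
  age 1: 0.77 × 405 = 311.850
  age 2: 0.43 × 579 = 248.970
  age 3: 0.31 × 918 = 284.580
  age 4: 0.16 × 1128 = 180.480
  age 5: 0.10 × 2091 = 209.100
Maximum at age 1 (311.850).

1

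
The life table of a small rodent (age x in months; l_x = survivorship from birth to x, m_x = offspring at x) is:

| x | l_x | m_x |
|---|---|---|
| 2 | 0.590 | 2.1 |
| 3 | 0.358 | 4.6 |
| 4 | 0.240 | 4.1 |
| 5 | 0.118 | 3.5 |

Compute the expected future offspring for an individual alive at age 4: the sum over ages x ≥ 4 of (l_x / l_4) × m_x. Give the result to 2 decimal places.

5.82

l_4 = 0.240. Conditional survival from age 4 to x is l_x / l_4.
  x=4: (0.240/0.240) × 4.1 = 4.1000
  x=5: (0.118/0.240) × 3.5 = 1.7208
Sum = 4.1000 + 1.7208 = 5.8208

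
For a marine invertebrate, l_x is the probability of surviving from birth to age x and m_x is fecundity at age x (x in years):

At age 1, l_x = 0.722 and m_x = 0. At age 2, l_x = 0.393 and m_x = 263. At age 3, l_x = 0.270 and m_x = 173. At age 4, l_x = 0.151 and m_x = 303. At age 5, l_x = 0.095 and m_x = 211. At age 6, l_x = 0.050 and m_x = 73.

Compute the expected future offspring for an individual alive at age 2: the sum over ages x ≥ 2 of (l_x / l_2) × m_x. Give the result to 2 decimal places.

l_2 = 0.393. Conditional survival from age 2 to x is l_x / l_2.
  x=2: (0.393/0.393) × 263 = 263.0000
  x=3: (0.270/0.393) × 173 = 118.8550
  x=4: (0.151/0.393) × 303 = 116.4198
  x=5: (0.095/0.393) × 211 = 51.0051
  x=6: (0.050/0.393) × 73 = 9.2875
Sum = 263.0000 + 118.8550 + 116.4198 + 51.0051 + 9.2875 = 558.5674

558.57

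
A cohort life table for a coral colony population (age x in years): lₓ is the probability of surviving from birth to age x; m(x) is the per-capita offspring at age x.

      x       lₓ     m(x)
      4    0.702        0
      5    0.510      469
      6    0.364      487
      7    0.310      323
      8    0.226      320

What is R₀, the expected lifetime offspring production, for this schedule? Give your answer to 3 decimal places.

588.908

R₀ = Σ lₓ m(x):
  age 4: 0.702 × 0 = 0.0000
  age 5: 0.510 × 469 = 239.1900
  age 6: 0.364 × 487 = 177.2680
  age 7: 0.310 × 323 = 100.1300
  age 8: 0.226 × 320 = 72.3200
R₀ = 0.0000 + 239.1900 + 177.2680 + 100.1300 + 72.3200 = 588.9080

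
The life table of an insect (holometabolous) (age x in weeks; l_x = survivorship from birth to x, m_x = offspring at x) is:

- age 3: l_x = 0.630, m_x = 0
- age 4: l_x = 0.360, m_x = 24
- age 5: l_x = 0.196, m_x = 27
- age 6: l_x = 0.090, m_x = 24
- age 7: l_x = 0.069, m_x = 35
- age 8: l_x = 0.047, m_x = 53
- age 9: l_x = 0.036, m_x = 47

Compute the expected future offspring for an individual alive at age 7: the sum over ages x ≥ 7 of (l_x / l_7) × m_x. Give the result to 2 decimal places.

l_7 = 0.069. Conditional survival from age 7 to x is l_x / l_7.
  x=7: (0.069/0.069) × 35 = 35.0000
  x=8: (0.047/0.069) × 53 = 36.1014
  x=9: (0.036/0.069) × 47 = 24.5217
Sum = 35.0000 + 36.1014 + 24.5217 = 95.6232

95.62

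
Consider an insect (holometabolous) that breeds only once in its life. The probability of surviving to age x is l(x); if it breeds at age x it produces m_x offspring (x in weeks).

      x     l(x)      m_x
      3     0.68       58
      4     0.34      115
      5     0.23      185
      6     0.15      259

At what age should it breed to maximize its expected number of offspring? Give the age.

5

Expected offspring if breeding at age x = l(x) × m_x:
  age 3: 0.68 × 58 = 39.440
  age 4: 0.34 × 115 = 39.100
  age 5: 0.23 × 185 = 42.550
  age 6: 0.15 × 259 = 38.850
Maximum at age 5 (42.550).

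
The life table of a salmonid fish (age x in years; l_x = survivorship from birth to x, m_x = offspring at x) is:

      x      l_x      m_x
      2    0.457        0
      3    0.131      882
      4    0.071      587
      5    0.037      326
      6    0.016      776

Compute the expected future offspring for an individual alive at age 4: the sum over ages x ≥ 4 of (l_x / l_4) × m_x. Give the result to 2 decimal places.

931.76

l_4 = 0.071. Conditional survival from age 4 to x is l_x / l_4.
  x=4: (0.071/0.071) × 587 = 587.0000
  x=5: (0.037/0.071) × 326 = 169.8873
  x=6: (0.016/0.071) × 776 = 174.8732
Sum = 587.0000 + 169.8873 + 174.8732 = 931.7606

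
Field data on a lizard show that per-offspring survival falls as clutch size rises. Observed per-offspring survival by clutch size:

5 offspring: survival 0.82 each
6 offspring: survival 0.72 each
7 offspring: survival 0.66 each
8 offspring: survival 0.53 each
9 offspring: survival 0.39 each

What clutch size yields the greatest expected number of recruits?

Expected recruits = c × s(c):
  c=5: 5 × 0.82 = 4.100
  c=6: 6 × 0.72 = 4.320
  c=7: 7 × 0.66 = 4.620
  c=8: 8 × 0.53 = 4.240
  c=9: 9 × 0.39 = 3.510
Maximum at c = 7 (4.620 recruits).

7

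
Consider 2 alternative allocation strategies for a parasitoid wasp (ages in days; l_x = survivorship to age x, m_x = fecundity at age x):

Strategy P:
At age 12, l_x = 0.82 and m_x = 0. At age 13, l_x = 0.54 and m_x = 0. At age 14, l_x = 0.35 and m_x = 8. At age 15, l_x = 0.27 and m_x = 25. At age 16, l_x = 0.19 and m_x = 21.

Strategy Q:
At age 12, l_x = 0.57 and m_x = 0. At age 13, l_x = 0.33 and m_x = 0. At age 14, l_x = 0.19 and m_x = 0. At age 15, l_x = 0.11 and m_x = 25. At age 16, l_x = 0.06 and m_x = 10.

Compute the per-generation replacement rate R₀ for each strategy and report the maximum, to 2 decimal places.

Strategy P: R₀ = 0.82×0 + 0.54×0 + 0.35×8 + 0.27×25 + 0.19×21 = 13.5400
Strategy Q: R₀ = 0.57×0 + 0.33×0 + 0.19×0 + 0.11×25 + 0.06×10 = 3.3500
Highest R₀: strategy P with 13.5400.

13.54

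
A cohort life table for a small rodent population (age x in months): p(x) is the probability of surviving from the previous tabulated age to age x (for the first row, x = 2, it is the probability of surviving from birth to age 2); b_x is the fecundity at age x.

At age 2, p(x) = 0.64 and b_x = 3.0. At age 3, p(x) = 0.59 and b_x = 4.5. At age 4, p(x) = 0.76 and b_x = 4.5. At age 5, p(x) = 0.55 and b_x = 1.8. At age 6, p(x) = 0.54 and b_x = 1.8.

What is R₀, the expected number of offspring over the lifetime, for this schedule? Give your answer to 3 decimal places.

Survivorship from birth: l_x = p_2·p_3·…·p_x.
  l_2 = 0.64000
  l_3 = 0.37760
  l_4 = 0.28698
  l_5 = 0.15784
  l_6 = 0.08523
R₀ = Σ l_x b_x:
  age 2: 0.64000 × 3.0 = 1.9200
  age 3: 0.37760 × 4.5 = 1.6992
  age 4: 0.28698 × 4.5 = 1.2914
  age 5: 0.15784 × 1.8 = 0.2841
  age 6: 0.08523 × 1.8 = 0.1534
R₀ = 1.9200 + 1.6992 + 1.2914 + 0.2841 + 0.1534 = 5.3481

5.348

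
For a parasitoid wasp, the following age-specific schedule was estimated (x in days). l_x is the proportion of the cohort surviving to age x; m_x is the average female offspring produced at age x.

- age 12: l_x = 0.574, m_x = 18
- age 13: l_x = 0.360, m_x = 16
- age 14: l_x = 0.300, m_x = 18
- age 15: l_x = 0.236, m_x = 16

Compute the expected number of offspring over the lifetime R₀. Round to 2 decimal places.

25.27

R₀ = Σ l_x m_x:
  age 12: 0.574 × 18 = 10.3320
  age 13: 0.360 × 16 = 5.7600
  age 14: 0.300 × 18 = 5.4000
  age 15: 0.236 × 16 = 3.7760
R₀ = 10.3320 + 5.7600 + 5.4000 + 3.7760 = 25.2680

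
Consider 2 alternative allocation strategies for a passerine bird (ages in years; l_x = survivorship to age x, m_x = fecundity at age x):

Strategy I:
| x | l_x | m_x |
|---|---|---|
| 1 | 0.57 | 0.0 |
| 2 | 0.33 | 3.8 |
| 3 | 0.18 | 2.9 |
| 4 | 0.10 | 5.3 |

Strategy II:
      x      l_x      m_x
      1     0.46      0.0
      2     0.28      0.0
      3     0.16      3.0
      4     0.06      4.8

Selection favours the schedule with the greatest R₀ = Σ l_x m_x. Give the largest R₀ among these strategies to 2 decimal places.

2.31

Strategy I: R₀ = 0.57×0.0 + 0.33×3.8 + 0.18×2.9 + 0.10×5.3 = 2.3060
Strategy II: R₀ = 0.46×0.0 + 0.28×0.0 + 0.16×3.0 + 0.06×4.8 = 0.7680
Highest R₀: strategy I with 2.3060.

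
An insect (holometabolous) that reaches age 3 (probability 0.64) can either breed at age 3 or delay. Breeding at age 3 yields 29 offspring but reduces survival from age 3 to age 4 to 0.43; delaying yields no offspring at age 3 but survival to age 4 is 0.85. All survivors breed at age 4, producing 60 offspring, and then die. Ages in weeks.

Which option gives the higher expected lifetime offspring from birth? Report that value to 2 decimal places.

breed at age 3: R₀ = 0.64 × (29 + 0.43 × 60) = 0.64 × 54.8000 = 35.0720
delay to age 4: R₀ = 0.64 × (0.85 × 60) = 0.64 × 51.0000 = 32.6400
Higher: breed at age 3 (35.0720).

35.07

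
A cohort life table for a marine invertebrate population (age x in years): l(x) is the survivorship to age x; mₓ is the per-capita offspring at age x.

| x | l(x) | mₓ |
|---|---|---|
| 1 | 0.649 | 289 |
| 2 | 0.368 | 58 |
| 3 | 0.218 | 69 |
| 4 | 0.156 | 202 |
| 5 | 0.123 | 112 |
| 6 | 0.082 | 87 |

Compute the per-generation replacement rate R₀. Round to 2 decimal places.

R₀ = Σ l(x) mₓ:
  age 1: 0.649 × 289 = 187.5610
  age 2: 0.368 × 58 = 21.3440
  age 3: 0.218 × 69 = 15.0420
  age 4: 0.156 × 202 = 31.5120
  age 5: 0.123 × 112 = 13.7760
  age 6: 0.082 × 87 = 7.1340
R₀ = 187.5610 + 21.3440 + 15.0420 + 31.5120 + 13.7760 + 7.1340 = 276.3690

276.37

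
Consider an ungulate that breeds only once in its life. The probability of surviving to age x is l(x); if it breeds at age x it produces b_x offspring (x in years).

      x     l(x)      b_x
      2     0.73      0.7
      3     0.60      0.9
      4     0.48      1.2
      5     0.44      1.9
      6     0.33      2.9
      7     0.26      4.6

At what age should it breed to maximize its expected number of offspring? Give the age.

Expected offspring if breeding at age x = l(x) × b_x:
  age 2: 0.73 × 0.7 = 0.511
  age 3: 0.60 × 0.9 = 0.540
  age 4: 0.48 × 1.2 = 0.576
  age 5: 0.44 × 1.9 = 0.836
  age 6: 0.33 × 2.9 = 0.957
  age 7: 0.26 × 4.6 = 1.196
Maximum at age 7 (1.196).

7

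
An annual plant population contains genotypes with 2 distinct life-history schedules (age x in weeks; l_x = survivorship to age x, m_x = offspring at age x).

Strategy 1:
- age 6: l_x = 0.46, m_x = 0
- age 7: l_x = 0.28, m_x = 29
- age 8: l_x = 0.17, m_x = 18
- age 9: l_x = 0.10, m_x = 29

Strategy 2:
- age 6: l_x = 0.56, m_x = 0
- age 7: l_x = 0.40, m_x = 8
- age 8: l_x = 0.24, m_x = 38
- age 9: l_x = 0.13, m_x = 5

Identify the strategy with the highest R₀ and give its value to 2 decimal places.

Strategy 1: R₀ = 0.46×0 + 0.28×29 + 0.17×18 + 0.10×29 = 14.0800
Strategy 2: R₀ = 0.56×0 + 0.40×8 + 0.24×38 + 0.13×5 = 12.9700
Highest R₀: strategy 1 with 14.0800.

14.08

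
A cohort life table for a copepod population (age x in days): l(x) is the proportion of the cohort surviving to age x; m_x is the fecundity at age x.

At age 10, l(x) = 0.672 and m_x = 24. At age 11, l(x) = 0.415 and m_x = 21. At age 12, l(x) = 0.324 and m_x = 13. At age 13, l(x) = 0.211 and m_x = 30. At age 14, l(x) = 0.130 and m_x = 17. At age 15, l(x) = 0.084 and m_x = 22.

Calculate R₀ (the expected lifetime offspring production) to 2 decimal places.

R₀ = Σ l(x) m_x:
  age 10: 0.672 × 24 = 16.1280
  age 11: 0.415 × 21 = 8.7150
  age 12: 0.324 × 13 = 4.2120
  age 13: 0.211 × 30 = 6.3300
  age 14: 0.130 × 17 = 2.2100
  age 15: 0.084 × 22 = 1.8480
R₀ = 16.1280 + 8.7150 + 4.2120 + 6.3300 + 2.2100 + 1.8480 = 39.4430

39.44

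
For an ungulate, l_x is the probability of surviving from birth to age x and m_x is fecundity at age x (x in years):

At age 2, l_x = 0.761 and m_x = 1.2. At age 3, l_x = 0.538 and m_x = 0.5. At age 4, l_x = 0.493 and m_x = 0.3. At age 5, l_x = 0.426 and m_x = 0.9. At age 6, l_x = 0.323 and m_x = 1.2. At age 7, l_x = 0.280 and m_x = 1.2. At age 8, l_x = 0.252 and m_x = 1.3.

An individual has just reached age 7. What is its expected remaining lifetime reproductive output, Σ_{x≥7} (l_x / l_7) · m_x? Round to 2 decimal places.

2.37

l_7 = 0.280. Conditional survival from age 7 to x is l_x / l_7.
  x=7: (0.280/0.280) × 1.2 = 1.2000
  x=8: (0.252/0.280) × 1.3 = 1.1700
Sum = 1.2000 + 1.1700 = 2.3700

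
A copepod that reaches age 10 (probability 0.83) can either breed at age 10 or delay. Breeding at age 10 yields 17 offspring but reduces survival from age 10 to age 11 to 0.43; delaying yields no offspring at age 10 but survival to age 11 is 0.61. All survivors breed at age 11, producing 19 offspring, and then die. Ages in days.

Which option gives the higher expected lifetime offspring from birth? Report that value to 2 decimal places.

20.89

breed at age 10: R₀ = 0.83 × (17 + 0.43 × 19) = 0.83 × 25.1700 = 20.8911
delay to age 11: R₀ = 0.83 × (0.61 × 19) = 0.83 × 11.5900 = 9.6197
Higher: breed at age 10 (20.8911).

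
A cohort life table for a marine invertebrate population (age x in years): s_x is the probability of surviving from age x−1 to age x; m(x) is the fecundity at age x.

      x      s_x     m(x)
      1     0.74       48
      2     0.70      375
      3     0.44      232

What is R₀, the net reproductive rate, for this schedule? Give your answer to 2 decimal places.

282.65

Survivorship from birth: l_x = s_1·s_2·…·s_x.
  l_1 = 0.74000
  l_2 = 0.51800
  l_3 = 0.22792
R₀ = Σ l_x m(x):
  age 1: 0.74000 × 48 = 35.5200
  age 2: 0.51800 × 375 = 194.2500
  age 3: 0.22792 × 232 = 52.8774
R₀ = 35.5200 + 194.2500 + 52.8774 = 282.6474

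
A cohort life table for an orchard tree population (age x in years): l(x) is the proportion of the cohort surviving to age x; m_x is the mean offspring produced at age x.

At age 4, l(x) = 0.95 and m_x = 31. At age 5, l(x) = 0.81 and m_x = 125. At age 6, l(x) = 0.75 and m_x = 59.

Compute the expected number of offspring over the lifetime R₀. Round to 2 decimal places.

174.95

R₀ = Σ l(x) m_x:
  age 4: 0.95 × 31 = 29.4500
  age 5: 0.81 × 125 = 101.2500
  age 6: 0.75 × 59 = 44.2500
R₀ = 29.4500 + 101.2500 + 44.2500 = 174.9500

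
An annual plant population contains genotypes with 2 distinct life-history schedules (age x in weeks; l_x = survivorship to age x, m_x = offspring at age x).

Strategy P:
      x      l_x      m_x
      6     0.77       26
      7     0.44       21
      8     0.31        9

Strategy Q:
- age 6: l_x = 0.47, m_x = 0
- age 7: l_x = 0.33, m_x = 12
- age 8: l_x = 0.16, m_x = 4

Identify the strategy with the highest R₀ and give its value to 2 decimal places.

32.05

Strategy P: R₀ = 0.77×26 + 0.44×21 + 0.31×9 = 32.0500
Strategy Q: R₀ = 0.47×0 + 0.33×12 + 0.16×4 = 4.6000
Highest R₀: strategy P with 32.0500.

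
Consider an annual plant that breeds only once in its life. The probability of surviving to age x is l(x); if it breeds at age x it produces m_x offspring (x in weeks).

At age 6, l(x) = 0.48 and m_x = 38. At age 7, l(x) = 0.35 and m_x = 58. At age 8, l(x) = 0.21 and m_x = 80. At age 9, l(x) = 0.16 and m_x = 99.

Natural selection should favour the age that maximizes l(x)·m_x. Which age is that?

Expected offspring if breeding at age x = l(x) × m_x:
  age 6: 0.48 × 38 = 18.240
  age 7: 0.35 × 58 = 20.300
  age 8: 0.21 × 80 = 16.800
  age 9: 0.16 × 99 = 15.840
Maximum at age 7 (20.300).

7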